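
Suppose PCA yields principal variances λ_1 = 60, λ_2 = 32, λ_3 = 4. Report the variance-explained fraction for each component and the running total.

Step 1 — total variance = trace(Sigma) = Σ λ_i = 60 + 32 + 4 = 96.

Step 2 — fraction explained by component i = λ_i / Σ λ:
  PC1: 60/96 = 0.625
  PC2: 32/96 = 0.3333
  PC3: 4/96 = 0.0417

Step 3 — cumulative fraction after k components = (λ_1 + ... + λ_k) / Σ λ:
  k = 1: 60/96 = 0.625
  k = 2: (60 + 32)/96 = 92/96 = 0.9583
  k = 3: (60 + 32 + 4)/96 = 96/96 = 1

Summary (fraction, with percent):

explained: PC1 0.625 (62.5%), PC2 0.3333 (33.33%), PC3 0.0417 (4.17%);  cumulative: 0.625, 0.9583, 1


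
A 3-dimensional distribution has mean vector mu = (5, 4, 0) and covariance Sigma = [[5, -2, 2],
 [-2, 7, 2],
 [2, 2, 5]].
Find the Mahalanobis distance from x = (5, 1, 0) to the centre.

Step 1 — centre the observation: (x - mu) = (0, -3, 0).

Step 2 — invert Sigma (cofactor / det for 3×3, or solve directly):
  Sigma^{-1} = [[0.3407, 0.1538, -0.1978],
 [0.1538, 0.2308, -0.1538],
 [-0.1978, -0.1538, 0.3407]].

Step 3 — form the quadratic (x - mu)^T · Sigma^{-1} · (x - mu):
  Sigma^{-1} · (x - mu) = (-0.4615, -0.6923, 0.4615).
  (x - mu)^T · [Sigma^{-1} · (x - mu)] = (0)·(-0.4615) + (-3)·(-0.6923) + (0)·(0.4615) = 2.0769.

Step 4 — take square root: d = √(2.0769) ≈ 1.4412.

d(x, mu) = √(2.0769) ≈ 1.4412


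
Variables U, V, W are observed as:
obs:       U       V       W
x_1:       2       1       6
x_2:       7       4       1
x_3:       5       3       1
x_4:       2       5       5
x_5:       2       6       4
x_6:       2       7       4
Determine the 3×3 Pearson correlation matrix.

Step 1 — column means:
  mean(U) = (2 + 7 + 5 + 2 + 2 + 2) / 6 = 20/6 = 3.3333
  mean(V) = (1 + 4 + 3 + 5 + 6 + 7) / 6 = 26/6 = 4.3333
  mean(W) = (6 + 1 + 1 + 5 + 4 + 4) / 6 = 21/6 = 3.5

Step 2 — sample variances and covariances s[i,j] = (1/(n-1)) · Σ_k (x_{k,i} - mean_i) · (x_{k,j} - mean_j), with n-1 = 5:
  s[U,U] = ((-1.3333)·(-1.3333) + (3.6667)·(3.6667) + (1.6667)·(1.6667) + (-1.3333)·(-1.3333) + (-1.3333)·(-1.3333) + (-1.3333)·(-1.3333)) / 5 = 23.3333/5 = 4.6667
  s[U,V] = ((-1.3333)·(-3.3333) + (3.6667)·(-0.3333) + (1.6667)·(-1.3333) + (-1.3333)·(0.6667) + (-1.3333)·(1.6667) + (-1.3333)·(2.6667)) / 5 = -5.6667/5 = -1.1333
  s[U,W] = ((-1.3333)·(2.5) + (3.6667)·(-2.5) + (1.6667)·(-2.5) + (-1.3333)·(1.5) + (-1.3333)·(0.5) + (-1.3333)·(0.5)) / 5 = -20/5 = -4
  s[V,V] = ((-3.3333)·(-3.3333) + (-0.3333)·(-0.3333) + (-1.3333)·(-1.3333) + (0.6667)·(0.6667) + (1.6667)·(1.6667) + (2.6667)·(2.6667)) / 5 = 23.3333/5 = 4.6667
  s[V,W] = ((-3.3333)·(2.5) + (-0.3333)·(-2.5) + (-1.3333)·(-2.5) + (0.6667)·(1.5) + (1.6667)·(0.5) + (2.6667)·(0.5)) / 5 = -1/5 = -0.2
  s[W,W] = ((2.5)·(2.5) + (-2.5)·(-2.5) + (-2.5)·(-2.5) + (1.5)·(1.5) + (0.5)·(0.5) + (0.5)·(0.5)) / 5 = 21.5/5 = 4.3
  Sample standard deviations s_i = √(s[i,i]):
  s(U) = √(4.6667) = 2.1602
  s(V) = √(4.6667) = 2.1602
  s(W) = √(4.3) = 2.0736

Step 3 — r_{ij} = s_{ij} / (s_i · s_j):
  r[U,U] = 1 (diagonal).
  r[U,V] = -1.1333 / (2.1602 · 2.1602) = -1.1333 / 4.6667 = -0.2429
  r[U,W] = -4 / (2.1602 · 2.0736) = -4 / 4.4796 = -0.8929
  r[V,V] = 1 (diagonal).
  r[V,W] = -0.2 / (2.1602 · 2.0736) = -0.2 / 4.4796 = -0.0446
  r[W,W] = 1 (diagonal).

R is symmetric with unit diagonal. Assembling:

R = [[1, -0.2429, -0.8929],
 [-0.2429, 1, -0.0446],
 [-0.8929, -0.0446, 1]]


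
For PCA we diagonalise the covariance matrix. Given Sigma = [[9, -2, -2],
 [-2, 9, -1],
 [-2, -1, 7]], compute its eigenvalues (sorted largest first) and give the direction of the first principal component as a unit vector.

Step 1 — characteristic polynomial p(λ) = det(λI - Sigma) = λ³ - tr·λ² + c_1·λ - det, where tr = trace, c_1 = sum of the principal 2×2 minors, det = det(Sigma):
  tr = 9 + 9 + 7 = 25,
  c_1 = (9·9 - (-2)²) + (9·7 - (-2)²) + (9·7 - (-1)²) = 77 + 59 + 62 = 198,
  det = 9·(9·7 - (-1)²) - (-2)·((-2)·7 - (-1)·(-2)) + (-2)·((-2)·(-1) - 9·(-2)) = 9·(62) - (-2)·(-16) + (-2)·(20) = 486.
  So p(λ) = λ³ - 25λ² + 198λ - 486.
Step 2 — look for an integer root (rational root theorem: any rational root is an integer divisor of 486). Testing λ = 9:
  p(9) = 729 - 2025 + 1782 - 486 = 0  ✓
  Dividing out (λ - 9): p(λ) = (λ - 9)(λ² - 16λ + 54).
Step 3 — remaining eigenvalues from the quadratic λ² - 16λ + 54 = 0:
  Δ = 16² - 4·54 = 256 - 216 = 40,  λ = (16 ± √40)/2 = (16 ± 6.3246)/2 ≈ 11.1623 or 4.8377.
  Sorted: λ_1 = 11.1623,  λ_2 = 9,  λ_3 = 4.8377  (check: sum = 25 = tr ✓).

Step 4 — unit eigenvector for λ_1 ≈ 11.1623: v spans the null space of (Sigma - λ_1 I), whose rows are
  r_1 = (-2.1623, -2, -2),  r_2 = (-2, -2.1623, -1),  r_3 = (-2, -1, -4.1623).
  v is orthogonal to every row, so take v ∝ r_1 × r_2 = ((-2)·(-1) - (-2)·(-2.1623), (-2)·(-2) - (-2.1623)·(-1), (-2.1623)·(-2.1623) - (-2)·(-2)) ≈ (-2.3246, 1.8377, 0.6754).
  Rescale (multiply by -1 so the first nonzero entry is positive): u = (2.3246, -1.8377, -0.6754).
  ||u|| = √((2.3246)² + (-1.8377)² + (-0.6754)²) = √(9.237) ≈ 3.0392,  v_1 = u/||u|| ≈ (0.7648, -0.6047, -0.2222) (||v_1|| = 1).

λ_1 = 11.1623,  λ_2 = 9,  λ_3 = 4.8377;  v_1 ≈ (0.7648, -0.6047, -0.2222)


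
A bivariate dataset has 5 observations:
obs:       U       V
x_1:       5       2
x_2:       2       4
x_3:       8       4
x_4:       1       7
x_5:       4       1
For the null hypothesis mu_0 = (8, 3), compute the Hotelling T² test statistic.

Step 1 — sample mean vector:
  mean(U) = (5 + 2 + 8 + 1 + 4) / 5 = 20/5 = 4
  mean(V) = (2 + 4 + 4 + 7 + 1) / 5 = 18/5 = 3.6
  x̄ = (4, 3.6),  deviation x̄ - mu_0 = (4, 3.6) - (8, 3) = (-4, 0.6).

Step 2 — sample covariance matrix, S[i,j] = (1/(n-1)) · Σ_k (x_{k,i} - mean_i) · (x_{k,j} - mean_j), divisor n-1 = 4:
  S[U,U] = ((1)·(1) + (-2)·(-2) + (4)·(4) + (-3)·(-3) + (0)·(0)) / 4 = 30/4 = 7.5
  S[U,V] = ((1)·(-1.6) + (-2)·(0.4) + (4)·(0.4) + (-3)·(3.4) + (0)·(-2.6)) / 4 = -11/4 = -2.75
  S[V,V] = ((-1.6)·(-1.6) + (0.4)·(0.4) + (0.4)·(0.4) + (3.4)·(3.4) + (-2.6)·(-2.6)) / 4 = 21.2/4 = 5.3
  S = [[7.5, -2.75],
 [-2.75, 5.3]].

Step 3 — invert S. det(S) = 7.5·5.3 - (-2.75)² = 32.1875.
  S^{-1} = (1/det) · [[d, -b], [-b, a]] = [[0.1647, 0.0854],
 [0.0854, 0.233]].

Step 4 — quadratic form (x̄ - mu_0)^T · S^{-1} · (x̄ - mu_0):
  S^{-1} · (x̄ - mu_0) = (-0.6074, -0.2019),
  (x̄ - mu_0)^T · [...] = (-4)·(-0.6074) + (0.6)·(-0.2019) = 2.3083.

Step 5 — scale by n: T² = 5 · 2.3083 = 11.5417.

T² ≈ 11.5417


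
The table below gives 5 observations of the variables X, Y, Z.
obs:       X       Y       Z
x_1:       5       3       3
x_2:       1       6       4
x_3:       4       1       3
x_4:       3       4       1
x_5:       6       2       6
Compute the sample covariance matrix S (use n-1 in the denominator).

Step 1 — column means:
  mean(X) = (5 + 1 + 4 + 3 + 6) / 5 = 19/5 = 3.8
  mean(Y) = (3 + 6 + 1 + 4 + 2) / 5 = 16/5 = 3.2
  mean(Z) = (3 + 4 + 3 + 1 + 6) / 5 = 17/5 = 3.4

Step 2 — sample covariance S[i,j] = (1/(n-1)) · Σ_k (x_{k,i} - mean_i) · (x_{k,j} - mean_j), with n-1 = 4.
  S[X,X] = ((1.2)·(1.2) + (-2.8)·(-2.8) + (0.2)·(0.2) + (-0.8)·(-0.8) + (2.2)·(2.2)) / 4 = 14.8/4 = 3.7
  S[X,Y] = ((1.2)·(-0.2) + (-2.8)·(2.8) + (0.2)·(-2.2) + (-0.8)·(0.8) + (2.2)·(-1.2)) / 4 = -11.8/4 = -2.95
  S[X,Z] = ((1.2)·(-0.4) + (-2.8)·(0.6) + (0.2)·(-0.4) + (-0.8)·(-2.4) + (2.2)·(2.6)) / 4 = 5.4/4 = 1.35
  S[Y,Y] = ((-0.2)·(-0.2) + (2.8)·(2.8) + (-2.2)·(-2.2) + (0.8)·(0.8) + (-1.2)·(-1.2)) / 4 = 14.8/4 = 3.7
  S[Y,Z] = ((-0.2)·(-0.4) + (2.8)·(0.6) + (-2.2)·(-0.4) + (0.8)·(-2.4) + (-1.2)·(2.6)) / 4 = -2.4/4 = -0.6
  S[Z,Z] = ((-0.4)·(-0.4) + (0.6)·(0.6) + (-0.4)·(-0.4) + (-2.4)·(-2.4) + (2.6)·(2.6)) / 4 = 13.2/4 = 3.3

S is symmetric (S[j,i] = S[i,j]). Assembling:

S = [[3.7, -2.95, 1.35],
 [-2.95, 3.7, -0.6],
 [1.35, -0.6, 3.3]]


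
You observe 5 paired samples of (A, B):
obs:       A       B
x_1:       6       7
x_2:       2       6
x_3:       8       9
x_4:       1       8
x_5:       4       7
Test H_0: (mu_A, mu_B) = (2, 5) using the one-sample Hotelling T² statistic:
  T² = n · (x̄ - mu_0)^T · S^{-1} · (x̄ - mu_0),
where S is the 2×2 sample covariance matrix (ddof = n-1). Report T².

Step 1 — sample mean vector:
  mean(A) = (6 + 2 + 8 + 1 + 4) / 5 = 21/5 = 4.2
  mean(B) = (7 + 6 + 9 + 8 + 7) / 5 = 37/5 = 7.4
  x̄ = (4.2, 7.4),  deviation x̄ - mu_0 = (4.2, 7.4) - (2, 5) = (2.2, 2.4).

Step 2 — sample covariance matrix, S[i,j] = (1/(n-1)) · Σ_k (x_{k,i} - mean_i) · (x_{k,j} - mean_j), divisor n-1 = 4:
  S[A,A] = ((1.8)·(1.8) + (-2.2)·(-2.2) + (3.8)·(3.8) + (-3.2)·(-3.2) + (-0.2)·(-0.2)) / 4 = 32.8/4 = 8.2
  S[A,B] = ((1.8)·(-0.4) + (-2.2)·(-1.4) + (3.8)·(1.6) + (-3.2)·(0.6) + (-0.2)·(-0.4)) / 4 = 6.6/4 = 1.65
  S[B,B] = ((-0.4)·(-0.4) + (-1.4)·(-1.4) + (1.6)·(1.6) + (0.6)·(0.6) + (-0.4)·(-0.4)) / 4 = 5.2/4 = 1.3
  S = [[8.2, 1.65],
 [1.65, 1.3]].

Step 3 — invert S. det(S) = 8.2·1.3 - (1.65)² = 7.9375.
  S^{-1} = (1/det) · [[d, -b], [-b, a]] = [[0.1638, -0.2079],
 [-0.2079, 1.0331]].

Step 4 — quadratic form (x̄ - mu_0)^T · S^{-1} · (x̄ - mu_0):
  S^{-1} · (x̄ - mu_0) = (-0.1386, 2.022),
  (x̄ - mu_0)^T · [...] = (2.2)·(-0.1386) + (2.4)·(2.022) = 4.548.

Step 5 — scale by n: T² = 5 · 4.548 = 22.7402.

T² ≈ 22.7402


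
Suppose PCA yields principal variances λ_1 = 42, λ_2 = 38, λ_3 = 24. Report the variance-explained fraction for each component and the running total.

Step 1 — total variance = trace(Sigma) = Σ λ_i = 42 + 38 + 24 = 104.

Step 2 — fraction explained by component i = λ_i / Σ λ:
  PC1: 42/104 = 0.4038
  PC2: 38/104 = 0.3654
  PC3: 24/104 = 0.2308

Step 3 — cumulative fraction after k components = (λ_1 + ... + λ_k) / Σ λ:
  k = 1: 42/104 = 0.4038
  k = 2: (42 + 38)/104 = 80/104 = 0.7692
  k = 3: (42 + 38 + 24)/104 = 104/104 = 1

Summary (fraction, with percent):

explained: PC1 0.4038 (40.38%), PC2 0.3654 (36.54%), PC3 0.2308 (23.08%);  cumulative: 0.4038, 0.7692, 1


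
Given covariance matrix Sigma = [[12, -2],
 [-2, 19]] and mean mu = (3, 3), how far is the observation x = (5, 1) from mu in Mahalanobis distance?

Step 1 — centre the observation: (x - mu) = (2, -2).

Step 2 — invert Sigma. det(Sigma) = 12·19 - (-2)² = 224.
  Sigma^{-1} = (1/det) · [[d, -b], [-b, a]] = [[0.0848, 0.0089],
 [0.0089, 0.0536]].

Step 3 — form the quadratic (x - mu)^T · Sigma^{-1} · (x - mu):
  Sigma^{-1} · (x - mu) = (0.1518, -0.0893).
  (x - mu)^T · [Sigma^{-1} · (x - mu)] = (2)·(0.1518) + (-2)·(-0.0893) = 0.4821.

Step 4 — take square root: d = √(0.4821) ≈ 0.6944.

d(x, mu) = √(0.4821) ≈ 0.6944


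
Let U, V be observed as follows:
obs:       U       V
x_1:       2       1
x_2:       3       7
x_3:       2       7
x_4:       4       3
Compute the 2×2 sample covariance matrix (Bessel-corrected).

Step 1 — column means:
  mean(U) = (2 + 3 + 2 + 4) / 4 = 11/4 = 2.75
  mean(V) = (1 + 7 + 7 + 3) / 4 = 18/4 = 4.5

Step 2 — sample covariance S[i,j] = (1/(n-1)) · Σ_k (x_{k,i} - mean_i) · (x_{k,j} - mean_j), with n-1 = 3.
  S[U,U] = ((-0.75)·(-0.75) + (0.25)·(0.25) + (-0.75)·(-0.75) + (1.25)·(1.25)) / 3 = 2.75/3 = 0.9167
  S[U,V] = ((-0.75)·(-3.5) + (0.25)·(2.5) + (-0.75)·(2.5) + (1.25)·(-1.5)) / 3 = -0.5/3 = -0.1667
  S[V,V] = ((-3.5)·(-3.5) + (2.5)·(2.5) + (2.5)·(2.5) + (-1.5)·(-1.5)) / 3 = 27/3 = 9

S is symmetric (S[j,i] = S[i,j]). Assembling:

S = [[0.9167, -0.1667],
 [-0.1667, 9]]


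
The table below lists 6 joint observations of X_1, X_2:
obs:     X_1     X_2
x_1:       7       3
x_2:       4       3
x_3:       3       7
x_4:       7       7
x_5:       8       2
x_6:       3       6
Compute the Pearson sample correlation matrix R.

Step 1 — column means:
  mean(X_1) = (7 + 4 + 3 + 7 + 8 + 3) / 6 = 32/6 = 5.3333
  mean(X_2) = (3 + 3 + 7 + 7 + 2 + 6) / 6 = 28/6 = 4.6667

Step 2 — sample variances and covariances s[i,j] = (1/(n-1)) · Σ_k (x_{k,i} - mean_i) · (x_{k,j} - mean_j), with n-1 = 5:
  s[X_1,X_1] = ((1.6667)·(1.6667) + (-1.3333)·(-1.3333) + (-2.3333)·(-2.3333) + (1.6667)·(1.6667) + (2.6667)·(2.6667) + (-2.3333)·(-2.3333)) / 5 = 25.3333/5 = 5.0667
  s[X_1,X_2] = ((1.6667)·(-1.6667) + (-1.3333)·(-1.6667) + (-2.3333)·(2.3333) + (1.6667)·(2.3333) + (2.6667)·(-2.6667) + (-2.3333)·(1.3333)) / 5 = -12.3333/5 = -2.4667
  s[X_2,X_2] = ((-1.6667)·(-1.6667) + (-1.6667)·(-1.6667) + (2.3333)·(2.3333) + (2.3333)·(2.3333) + (-2.6667)·(-2.6667) + (1.3333)·(1.3333)) / 5 = 25.3333/5 = 5.0667
  Sample standard deviations s_i = √(s[i,i]):
  s(X_1) = √(5.0667) = 2.2509
  s(X_2) = √(5.0667) = 2.2509

Step 3 — r_{ij} = s_{ij} / (s_i · s_j):
  r[X_1,X_1] = 1 (diagonal).
  r[X_1,X_2] = -2.4667 / (2.2509 · 2.2509) = -2.4667 / 5.0667 = -0.4868
  r[X_2,X_2] = 1 (diagonal).

R is symmetric with unit diagonal. Assembling:

R = [[1, -0.4868],
 [-0.4868, 1]]


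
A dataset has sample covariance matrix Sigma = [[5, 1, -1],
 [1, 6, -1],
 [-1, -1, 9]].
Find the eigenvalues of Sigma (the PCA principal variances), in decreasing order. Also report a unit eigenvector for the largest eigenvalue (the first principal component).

Step 1 — characteristic polynomial p(λ) = det(λI - Sigma) = λ³ - tr·λ² + c_1·λ - det, where tr = trace, c_1 = sum of the principal 2×2 minors, det = det(Sigma):
  tr = 5 + 6 + 9 = 20,
  c_1 = (5·6 - (1)²) + (5·9 - (-1)²) + (6·9 - (-1)²) = 29 + 44 + 53 = 126,
  det = 5·(6·9 - (-1)²) - (1)·((1)·9 - (-1)·(-1)) + (-1)·((1)·(-1) - 6·(-1)) = 5·(53) - (1)·(8) + (-1)·(5) = 252.
  So p(λ) = λ³ - 20λ² + 126λ - 252.
Step 2 — look for an integer root (rational root theorem: any rational root is an integer divisor of 252). Testing λ = 6:
  p(6) = 216 - 720 + 756 - 252 = 0  ✓
  Dividing out (λ - 6): p(λ) = (λ - 6)(λ² - 14λ + 42).
Step 3 — remaining eigenvalues from the quadratic λ² - 14λ + 42 = 0:
  Δ = 14² - 4·42 = 196 - 168 = 28,  λ = (14 ± √28)/2 = (14 ± 5.2915)/2 ≈ 9.6458 or 4.3542.
  Sorted: λ_1 = 9.6458,  λ_2 = 6,  λ_3 = 4.3542  (check: sum = 20 = tr ✓).

Step 4 — unit eigenvector for λ_1 ≈ 9.6458: v spans the null space of (Sigma - λ_1 I), whose rows are
  r_1 = (-4.6458, 1, -1),  r_2 = (1, -3.6458, -1),  r_3 = (-1, -1, -0.6458).
  v is orthogonal to every row, so take v ∝ r_1 × r_2 = ((1)·(-1) - (-1)·(-3.6458), (-1)·(1) - (-4.6458)·(-1), (-4.6458)·(-3.6458) - (1)·(1)) ≈ (-4.6458, -5.6458, 15.9373).
  Rescale (multiply by -1 so the first nonzero entry is positive): u = (4.6458, 5.6458, -15.9373).
  ||u|| = √((4.6458)² + (5.6458)² + (-15.9373)²) = √(307.4536) ≈ 17.5344,  v_1 = u/||u|| ≈ (0.265, 0.322, -0.9089) (||v_1|| = 1).

λ_1 = 9.6458,  λ_2 = 6,  λ_3 = 4.3542;  v_1 ≈ (0.265, 0.322, -0.9089)


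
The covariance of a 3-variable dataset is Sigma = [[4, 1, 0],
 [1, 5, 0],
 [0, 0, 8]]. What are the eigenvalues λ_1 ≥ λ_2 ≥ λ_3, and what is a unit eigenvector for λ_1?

Step 1 — characteristic polynomial p(λ) = det(λI - Sigma) = λ³ - tr·λ² + c_1·λ - det, where tr = trace, c_1 = sum of the principal 2×2 minors, det = det(Sigma):
  tr = 4 + 5 + 8 = 17,
  c_1 = (4·5 - (1)²) + (4·8 - (0)²) + (5·8 - (0)²) = 19 + 32 + 40 = 91,
  det = 4·(5·8 - (0)²) - (1)·((1)·8 - (0)·(0)) + (0)·((1)·(0) - 5·(0)) = 4·(40) - (1)·(8) + (0)·(0) = 152.
  So p(λ) = λ³ - 17λ² + 91λ - 152.
Step 2 — look for an integer root (rational root theorem: any rational root is an integer divisor of 152). Testing λ = 8:
  p(8) = 512 - 1088 + 728 - 152 = 0  ✓
  Dividing out (λ - 8): p(λ) = (λ - 8)(λ² - 9λ + 19).
Step 3 — remaining eigenvalues from the quadratic λ² - 9λ + 19 = 0:
  Δ = 9² - 4·19 = 81 - 76 = 5,  λ = (9 ± √5)/2 = (9 ± 2.2361)/2 ≈ 5.618 or 3.382.
  Sorted: λ_1 = 8,  λ_2 = 5.618,  λ_3 = 3.382  (check: sum = 17 = tr ✓).

Step 4 — unit eigenvector for λ_1 = 8: v spans the null space of (Sigma - λ_1 I), whose rows are
  r_1 = (-4, 1, 0),  r_2 = (1, -3, 0),  r_3 = (0, 0, 0).
  v is orthogonal to every row, so take v ∝ r_1 × r_2 = ((1)·(0) - (0)·(-3), (0)·(1) - (-4)·(0), (-4)·(-3) - (1)·(1)) = (0, 0, 11).
  Rescale (divide by 11): u = (0, 0, 1).
  ||u|| = √((0)² + (0)² + (1)²) = √(1) = 1,  v_1 = u/||u|| ≈ (0, 0, 1) (||v_1|| = 1).

λ_1 = 8,  λ_2 = 5.618,  λ_3 = 3.382;  v_1 ≈ (0, 0, 1)


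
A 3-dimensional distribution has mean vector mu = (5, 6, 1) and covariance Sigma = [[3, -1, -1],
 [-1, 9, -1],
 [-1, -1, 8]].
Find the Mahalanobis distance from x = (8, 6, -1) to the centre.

Step 1 — centre the observation: (x - mu) = (3, 0, -2).

Step 2 — invert Sigma (cofactor / det for 3×3, or solve directly):
  Sigma^{-1} = [[0.366, 0.0464, 0.0515],
 [0.0464, 0.1186, 0.0206],
 [0.0515, 0.0206, 0.134]].

Step 3 — form the quadratic (x - mu)^T · Sigma^{-1} · (x - mu):
  Sigma^{-1} · (x - mu) = (0.9948, 0.0979, -0.1134).
  (x - mu)^T · [Sigma^{-1} · (x - mu)] = (3)·(0.9948) + (0)·(0.0979) + (-2)·(-0.1134) = 3.2113.

Step 4 — take square root: d = √(3.2113) ≈ 1.792.

d(x, mu) = √(3.2113) ≈ 1.792


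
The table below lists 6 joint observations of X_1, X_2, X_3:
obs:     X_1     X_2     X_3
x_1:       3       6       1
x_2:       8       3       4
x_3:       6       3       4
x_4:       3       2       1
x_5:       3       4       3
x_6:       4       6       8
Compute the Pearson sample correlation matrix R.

Step 1 — column means:
  mean(X_1) = (3 + 8 + 6 + 3 + 3 + 4) / 6 = 27/6 = 4.5
  mean(X_2) = (6 + 3 + 3 + 2 + 4 + 6) / 6 = 24/6 = 4
  mean(X_3) = (1 + 4 + 4 + 1 + 3 + 8) / 6 = 21/6 = 3.5

Step 2 — sample variances and covariances s[i,j] = (1/(n-1)) · Σ_k (x_{k,i} - mean_i) · (x_{k,j} - mean_j), with n-1 = 5:
  s[X_1,X_1] = ((-1.5)·(-1.5) + (3.5)·(3.5) + (1.5)·(1.5) + (-1.5)·(-1.5) + (-1.5)·(-1.5) + (-0.5)·(-0.5)) / 5 = 21.5/5 = 4.3
  s[X_1,X_2] = ((-1.5)·(2) + (3.5)·(-1) + (1.5)·(-1) + (-1.5)·(-2) + (-1.5)·(0) + (-0.5)·(2)) / 5 = -6/5 = -1.2
  s[X_1,X_3] = ((-1.5)·(-2.5) + (3.5)·(0.5) + (1.5)·(0.5) + (-1.5)·(-2.5) + (-1.5)·(-0.5) + (-0.5)·(4.5)) / 5 = 8.5/5 = 1.7
  s[X_2,X_2] = ((2)·(2) + (-1)·(-1) + (-1)·(-1) + (-2)·(-2) + (0)·(0) + (2)·(2)) / 5 = 14/5 = 2.8
  s[X_2,X_3] = ((2)·(-2.5) + (-1)·(0.5) + (-1)·(0.5) + (-2)·(-2.5) + (0)·(-0.5) + (2)·(4.5)) / 5 = 8/5 = 1.6
  s[X_3,X_3] = ((-2.5)·(-2.5) + (0.5)·(0.5) + (0.5)·(0.5) + (-2.5)·(-2.5) + (-0.5)·(-0.5) + (4.5)·(4.5)) / 5 = 33.5/5 = 6.7
  Sample standard deviations s_i = √(s[i,i]):
  s(X_1) = √(4.3) = 2.0736
  s(X_2) = √(2.8) = 1.6733
  s(X_3) = √(6.7) = 2.5884

Step 3 — r_{ij} = s_{ij} / (s_i · s_j):
  r[X_1,X_1] = 1 (diagonal).
  r[X_1,X_2] = -1.2 / (2.0736 · 1.6733) = -1.2 / 3.4699 = -0.3458
  r[X_1,X_3] = 1.7 / (2.0736 · 2.5884) = 1.7 / 5.3675 = 0.3167
  r[X_2,X_2] = 1 (diagonal).
  r[X_2,X_3] = 1.6 / (1.6733 · 2.5884) = 1.6 / 4.3313 = 0.3694
  r[X_3,X_3] = 1 (diagonal).

R is symmetric with unit diagonal. Assembling:

R = [[1, -0.3458, 0.3167],
 [-0.3458, 1, 0.3694],
 [0.3167, 0.3694, 1]]


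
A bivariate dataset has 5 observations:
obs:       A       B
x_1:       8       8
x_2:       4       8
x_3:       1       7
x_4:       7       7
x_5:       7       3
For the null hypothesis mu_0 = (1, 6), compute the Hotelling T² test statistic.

Step 1 — sample mean vector:
  mean(A) = (8 + 4 + 1 + 7 + 7) / 5 = 27/5 = 5.4
  mean(B) = (8 + 8 + 7 + 7 + 3) / 5 = 33/5 = 6.6
  x̄ = (5.4, 6.6),  deviation x̄ - mu_0 = (5.4, 6.6) - (1, 6) = (4.4, 0.6).

Step 2 — sample covariance matrix, S[i,j] = (1/(n-1)) · Σ_k (x_{k,i} - mean_i) · (x_{k,j} - mean_j), divisor n-1 = 4:
  S[A,A] = ((2.6)·(2.6) + (-1.4)·(-1.4) + (-4.4)·(-4.4) + (1.6)·(1.6) + (1.6)·(1.6)) / 4 = 33.2/4 = 8.3
  S[A,B] = ((2.6)·(1.4) + (-1.4)·(1.4) + (-4.4)·(0.4) + (1.6)·(0.4) + (1.6)·(-3.6)) / 4 = -5.2/4 = -1.3
  S[B,B] = ((1.4)·(1.4) + (1.4)·(1.4) + (0.4)·(0.4) + (0.4)·(0.4) + (-3.6)·(-3.6)) / 4 = 17.2/4 = 4.3
  S = [[8.3, -1.3],
 [-1.3, 4.3]].

Step 3 — invert S. det(S) = 8.3·4.3 - (-1.3)² = 34.
  S^{-1} = (1/det) · [[d, -b], [-b, a]] = [[0.1265, 0.0382],
 [0.0382, 0.2441]].

Step 4 — quadratic form (x̄ - mu_0)^T · S^{-1} · (x̄ - mu_0):
  S^{-1} · (x̄ - mu_0) = (0.5794, 0.3147),
  (x̄ - mu_0)^T · [...] = (4.4)·(0.5794) + (0.6)·(0.3147) = 2.7382.

Step 5 — scale by n: T² = 5 · 2.7382 = 13.6912.

T² ≈ 13.6912


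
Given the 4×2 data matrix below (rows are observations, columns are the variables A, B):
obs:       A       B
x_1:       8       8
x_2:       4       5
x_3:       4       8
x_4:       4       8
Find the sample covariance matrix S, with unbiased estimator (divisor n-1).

Step 1 — column means:
  mean(A) = (8 + 4 + 4 + 4) / 4 = 20/4 = 5
  mean(B) = (8 + 5 + 8 + 8) / 4 = 29/4 = 7.25

Step 2 — sample covariance S[i,j] = (1/(n-1)) · Σ_k (x_{k,i} - mean_i) · (x_{k,j} - mean_j), with n-1 = 3.
  S[A,A] = ((3)·(3) + (-1)·(-1) + (-1)·(-1) + (-1)·(-1)) / 3 = 12/3 = 4
  S[A,B] = ((3)·(0.75) + (-1)·(-2.25) + (-1)·(0.75) + (-1)·(0.75)) / 3 = 3/3 = 1
  S[B,B] = ((0.75)·(0.75) + (-2.25)·(-2.25) + (0.75)·(0.75) + (0.75)·(0.75)) / 3 = 6.75/3 = 2.25

S is symmetric (S[j,i] = S[i,j]). Assembling:

S = [[4, 1],
 [1, 2.25]]


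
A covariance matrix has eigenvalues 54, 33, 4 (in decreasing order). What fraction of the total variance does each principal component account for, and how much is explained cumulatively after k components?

Step 1 — total variance = trace(Sigma) = Σ λ_i = 54 + 33 + 4 = 91.

Step 2 — fraction explained by component i = λ_i / Σ λ:
  PC1: 54/91 = 0.5934
  PC2: 33/91 = 0.3626
  PC3: 4/91 = 0.044

Step 3 — cumulative fraction after k components = (λ_1 + ... + λ_k) / Σ λ:
  k = 1: 54/91 = 0.5934
  k = 2: (54 + 33)/91 = 87/91 = 0.956
  k = 3: (54 + 33 + 4)/91 = 91/91 = 1

Summary (fraction, with percent):

explained: PC1 0.5934 (59.34%), PC2 0.3626 (36.26%), PC3 0.044 (4.4%);  cumulative: 0.5934, 0.956, 1


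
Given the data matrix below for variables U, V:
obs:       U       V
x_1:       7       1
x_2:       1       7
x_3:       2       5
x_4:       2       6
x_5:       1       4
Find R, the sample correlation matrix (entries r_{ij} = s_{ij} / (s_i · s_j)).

Step 1 — column means:
  mean(U) = (7 + 1 + 2 + 2 + 1) / 5 = 13/5 = 2.6
  mean(V) = (1 + 7 + 5 + 6 + 4) / 5 = 23/5 = 4.6

Step 2 — sample variances and covariances s[i,j] = (1/(n-1)) · Σ_k (x_{k,i} - mean_i) · (x_{k,j} - mean_j), with n-1 = 4:
  s[U,U] = ((4.4)·(4.4) + (-1.6)·(-1.6) + (-0.6)·(-0.6) + (-0.6)·(-0.6) + (-1.6)·(-1.6)) / 4 = 25.2/4 = 6.3
  s[U,V] = ((4.4)·(-3.6) + (-1.6)·(2.4) + (-0.6)·(0.4) + (-0.6)·(1.4) + (-1.6)·(-0.6)) / 4 = -19.8/4 = -4.95
  s[V,V] = ((-3.6)·(-3.6) + (2.4)·(2.4) + (0.4)·(0.4) + (1.4)·(1.4) + (-0.6)·(-0.6)) / 4 = 21.2/4 = 5.3
  Sample standard deviations s_i = √(s[i,i]):
  s(U) = √(6.3) = 2.51
  s(V) = √(5.3) = 2.3022

Step 3 — r_{ij} = s_{ij} / (s_i · s_j):
  r[U,U] = 1 (diagonal).
  r[U,V] = -4.95 / (2.51 · 2.3022) = -4.95 / 5.7784 = -0.8566
  r[V,V] = 1 (diagonal).

R is symmetric with unit diagonal. Assembling:

R = [[1, -0.8566],
 [-0.8566, 1]]


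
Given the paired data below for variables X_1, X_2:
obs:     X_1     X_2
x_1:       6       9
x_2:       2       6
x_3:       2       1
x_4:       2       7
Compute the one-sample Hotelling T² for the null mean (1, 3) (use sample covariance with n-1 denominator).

Step 1 — sample mean vector:
  mean(X_1) = (6 + 2 + 2 + 2) / 4 = 12/4 = 3
  mean(X_2) = (9 + 6 + 1 + 7) / 4 = 23/4 = 5.75
  x̄ = (3, 5.75),  deviation x̄ - mu_0 = (3, 5.75) - (1, 3) = (2, 2.75).

Step 2 — sample covariance matrix, S[i,j] = (1/(n-1)) · Σ_k (x_{k,i} - mean_i) · (x_{k,j} - mean_j), divisor n-1 = 3:
  S[X_1,X_1] = ((3)·(3) + (-1)·(-1) + (-1)·(-1) + (-1)·(-1)) / 3 = 12/3 = 4
  S[X_1,X_2] = ((3)·(3.25) + (-1)·(0.25) + (-1)·(-4.75) + (-1)·(1.25)) / 3 = 13/3 = 4.3333
  S[X_2,X_2] = ((3.25)·(3.25) + (0.25)·(0.25) + (-4.75)·(-4.75) + (1.25)·(1.25)) / 3 = 34.75/3 = 11.5833
  S = [[4, 4.3333],
 [4.3333, 11.5833]].

Step 3 — invert S. det(S) = 4·11.5833 - (4.3333)² = 27.5556.
  S^{-1} = (1/det) · [[d, -b], [-b, a]] = [[0.4204, -0.1573],
 [-0.1573, 0.1452]].

Step 4 — quadratic form (x̄ - mu_0)^T · S^{-1} · (x̄ - mu_0):
  S^{-1} · (x̄ - mu_0) = (0.4083, 0.0847),
  (x̄ - mu_0)^T · [...] = (2)·(0.4083) + (2.75)·(0.0847) = 1.0494.

Step 5 — scale by n: T² = 4 · 1.0494 = 4.1976.

T² ≈ 4.1976


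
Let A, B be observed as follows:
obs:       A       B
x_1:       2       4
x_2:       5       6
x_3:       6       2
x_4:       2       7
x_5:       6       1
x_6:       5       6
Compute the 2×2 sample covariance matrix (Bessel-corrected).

Step 1 — column means:
  mean(A) = (2 + 5 + 6 + 2 + 6 + 5) / 6 = 26/6 = 4.3333
  mean(B) = (4 + 6 + 2 + 7 + 1 + 6) / 6 = 26/6 = 4.3333

Step 2 — sample covariance S[i,j] = (1/(n-1)) · Σ_k (x_{k,i} - mean_i) · (x_{k,j} - mean_j), with n-1 = 5.
  S[A,A] = ((-2.3333)·(-2.3333) + (0.6667)·(0.6667) + (1.6667)·(1.6667) + (-2.3333)·(-2.3333) + (1.6667)·(1.6667) + (0.6667)·(0.6667)) / 5 = 17.3333/5 = 3.4667
  S[A,B] = ((-2.3333)·(-0.3333) + (0.6667)·(1.6667) + (1.6667)·(-2.3333) + (-2.3333)·(2.6667) + (1.6667)·(-3.3333) + (0.6667)·(1.6667)) / 5 = -12.6667/5 = -2.5333
  S[B,B] = ((-0.3333)·(-0.3333) + (1.6667)·(1.6667) + (-2.3333)·(-2.3333) + (2.6667)·(2.6667) + (-3.3333)·(-3.3333) + (1.6667)·(1.6667)) / 5 = 29.3333/5 = 5.8667

S is symmetric (S[j,i] = S[i,j]). Assembling:

S = [[3.4667, -2.5333],
 [-2.5333, 5.8667]]


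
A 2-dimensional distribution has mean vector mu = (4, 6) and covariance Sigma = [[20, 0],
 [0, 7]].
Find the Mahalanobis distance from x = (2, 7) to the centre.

Step 1 — centre the observation: (x - mu) = (-2, 1).

Step 2 — invert Sigma. det(Sigma) = 20·7 - (0)² = 140.
  Sigma^{-1} = (1/det) · [[d, -b], [-b, a]] = [[0.05, 0],
 [0, 0.1429]].

Step 3 — form the quadratic (x - mu)^T · Sigma^{-1} · (x - mu):
  Sigma^{-1} · (x - mu) = (-0.1, 0.1429).
  (x - mu)^T · [Sigma^{-1} · (x - mu)] = (-2)·(-0.1) + (1)·(0.1429) = 0.3429.

Step 4 — take square root: d = √(0.3429) ≈ 0.5855.

d(x, mu) = √(0.3429) ≈ 0.5855


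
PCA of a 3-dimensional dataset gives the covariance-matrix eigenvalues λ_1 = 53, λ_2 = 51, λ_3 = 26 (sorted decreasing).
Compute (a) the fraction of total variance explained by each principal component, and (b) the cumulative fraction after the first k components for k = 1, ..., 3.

Step 1 — total variance = trace(Sigma) = Σ λ_i = 53 + 51 + 26 = 130.

Step 2 — fraction explained by component i = λ_i / Σ λ:
  PC1: 53/130 = 0.4077
  PC2: 51/130 = 0.3923
  PC3: 26/130 = 0.2

Step 3 — cumulative fraction after k components = (λ_1 + ... + λ_k) / Σ λ:
  k = 1: 53/130 = 0.4077
  k = 2: (53 + 51)/130 = 104/130 = 0.8
  k = 3: (53 + 51 + 26)/130 = 130/130 = 1

Summary (fraction, with percent):

explained: PC1 0.4077 (40.77%), PC2 0.3923 (39.23%), PC3 0.2 (20%);  cumulative: 0.4077, 0.8, 1


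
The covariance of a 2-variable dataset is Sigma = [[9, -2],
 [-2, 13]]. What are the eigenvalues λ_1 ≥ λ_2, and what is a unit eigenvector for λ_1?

Step 1 — characteristic polynomial of 2×2 Sigma:
  det(Sigma - λI) = λ² - trace · λ + det = 0.
  trace = 9 + 13 = 22, det = 9·13 - (-2)² = 113.
Step 2 — discriminant:
  Δ = trace² - 4·det = 484 - 452 = 32.
Step 3 — eigenvalues:
  λ = (trace ± √Δ)/2 = (22 ± 5.6569)/2,
  λ_1 = 13.8284,  λ_2 = 8.1716.

Step 4 — unit eigenvector for λ_1: solve (Sigma - λ_1 I)v = 0. First row:
  (9 - 13.8284)·v_x + (-2)·v_y = 0, i.e. (-4.8284)·v_x + (-2)·v_y = 0,
  so v ∝ (b, λ_1 - a) = (-2, 4.8284); multiply by -1 so the first entry is positive: u = (2, -4.8284).
  ||u|| = √((2)² + (-4.8284)²) = √(27.3137) ≈ 5.2263,
  v_1 = u/||u|| ≈ (0.3827, -0.9239) (||v_1|| = 1).

λ_1 = 13.8284,  λ_2 = 8.1716;  v_1 ≈ (0.3827, -0.9239)


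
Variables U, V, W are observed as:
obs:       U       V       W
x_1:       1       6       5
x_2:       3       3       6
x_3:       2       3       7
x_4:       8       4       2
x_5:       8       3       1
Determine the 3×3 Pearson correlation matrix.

Step 1 — column means:
  mean(U) = (1 + 3 + 2 + 8 + 8) / 5 = 22/5 = 4.4
  mean(V) = (6 + 3 + 3 + 4 + 3) / 5 = 19/5 = 3.8
  mean(W) = (5 + 6 + 7 + 2 + 1) / 5 = 21/5 = 4.2

Step 2 — sample variances and covariances s[i,j] = (1/(n-1)) · Σ_k (x_{k,i} - mean_i) · (x_{k,j} - mean_j), with n-1 = 4:
  s[U,U] = ((-3.4)·(-3.4) + (-1.4)·(-1.4) + (-2.4)·(-2.4) + (3.6)·(3.6) + (3.6)·(3.6)) / 4 = 45.2/4 = 11.3
  s[U,V] = ((-3.4)·(2.2) + (-1.4)·(-0.8) + (-2.4)·(-0.8) + (3.6)·(0.2) + (3.6)·(-0.8)) / 4 = -6.6/4 = -1.65
  s[U,W] = ((-3.4)·(0.8) + (-1.4)·(1.8) + (-2.4)·(2.8) + (3.6)·(-2.2) + (3.6)·(-3.2)) / 4 = -31.4/4 = -7.85
  s[V,V] = ((2.2)·(2.2) + (-0.8)·(-0.8) + (-0.8)·(-0.8) + (0.2)·(0.2) + (-0.8)·(-0.8)) / 4 = 6.8/4 = 1.7
  s[V,W] = ((2.2)·(0.8) + (-0.8)·(1.8) + (-0.8)·(2.8) + (0.2)·(-2.2) + (-0.8)·(-3.2)) / 4 = 0.2/4 = 0.05
  s[W,W] = ((0.8)·(0.8) + (1.8)·(1.8) + (2.8)·(2.8) + (-2.2)·(-2.2) + (-3.2)·(-3.2)) / 4 = 26.8/4 = 6.7
  Sample standard deviations s_i = √(s[i,i]):
  s(U) = √(11.3) = 3.3615
  s(V) = √(1.7) = 1.3038
  s(W) = √(6.7) = 2.5884

Step 3 — r_{ij} = s_{ij} / (s_i · s_j):
  r[U,U] = 1 (diagonal).
  r[U,V] = -1.65 / (3.3615 · 1.3038) = -1.65 / 4.3829 = -0.3765
  r[U,W] = -7.85 / (3.3615 · 2.5884) = -7.85 / 8.7011 = -0.9022
  r[V,V] = 1 (diagonal).
  r[V,W] = 0.05 / (1.3038 · 2.5884) = 0.05 / 3.3749 = 0.0148
  r[W,W] = 1 (diagonal).

R is symmetric with unit diagonal. Assembling:

R = [[1, -0.3765, -0.9022],
 [-0.3765, 1, 0.0148],
 [-0.9022, 0.0148, 1]]


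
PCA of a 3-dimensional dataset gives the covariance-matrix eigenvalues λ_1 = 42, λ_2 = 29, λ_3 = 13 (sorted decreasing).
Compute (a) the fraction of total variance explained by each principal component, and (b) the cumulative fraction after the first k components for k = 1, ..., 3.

Step 1 — total variance = trace(Sigma) = Σ λ_i = 42 + 29 + 13 = 84.

Step 2 — fraction explained by component i = λ_i / Σ λ:
  PC1: 42/84 = 0.5
  PC2: 29/84 = 0.3452
  PC3: 13/84 = 0.1548

Step 3 — cumulative fraction after k components = (λ_1 + ... + λ_k) / Σ λ:
  k = 1: 42/84 = 0.5
  k = 2: (42 + 29)/84 = 71/84 = 0.8452
  k = 3: (42 + 29 + 13)/84 = 84/84 = 1

Summary (fraction, with percent):

explained: PC1 0.5 (50%), PC2 0.3452 (34.52%), PC3 0.1548 (15.48%);  cumulative: 0.5, 0.8452, 1


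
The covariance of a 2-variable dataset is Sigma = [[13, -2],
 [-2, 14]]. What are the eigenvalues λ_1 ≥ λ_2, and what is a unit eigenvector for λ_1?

Step 1 — characteristic polynomial of 2×2 Sigma:
  det(Sigma - λI) = λ² - trace · λ + det = 0.
  trace = 13 + 14 = 27, det = 13·14 - (-2)² = 178.
Step 2 — discriminant:
  Δ = trace² - 4·det = 729 - 712 = 17.
Step 3 — eigenvalues:
  λ = (trace ± √Δ)/2 = (27 ± 4.1231)/2,
  λ_1 = 15.5616,  λ_2 = 11.4384.

Step 4 — unit eigenvector for λ_1: solve (Sigma - λ_1 I)v = 0. First row:
  (13 - 15.5616)·v_x + (-2)·v_y = 0, i.e. (-2.5616)·v_x + (-2)·v_y = 0,
  so v ∝ (b, λ_1 - a) = (-2, 2.5616); multiply by -1 so the first entry is positive: u = (2, -2.5616).
  ||u|| = √((2)² + (-2.5616)²) = √(10.5616) ≈ 3.2499,
  v_1 = u/||u|| ≈ (0.6154, -0.7882) (||v_1|| = 1).

λ_1 = 15.5616,  λ_2 = 11.4384;  v_1 ≈ (0.6154, -0.7882)


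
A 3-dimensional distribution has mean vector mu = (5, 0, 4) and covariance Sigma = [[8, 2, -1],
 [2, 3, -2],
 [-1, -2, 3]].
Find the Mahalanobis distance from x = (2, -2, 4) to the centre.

Step 1 — centre the observation: (x - mu) = (-3, -2, 0).

Step 2 — invert Sigma (cofactor / det for 3×3, or solve directly):
  Sigma^{-1} = [[0.1515, -0.1212, -0.0303],
 [-0.1212, 0.697, 0.4242],
 [-0.0303, 0.4242, 0.6061]].

Step 3 — form the quadratic (x - mu)^T · Sigma^{-1} · (x - mu):
  Sigma^{-1} · (x - mu) = (-0.2121, -1.0303, -0.7576).
  (x - mu)^T · [Sigma^{-1} · (x - mu)] = (-3)·(-0.2121) + (-2)·(-1.0303) + (0)·(-0.7576) = 2.697.

Step 4 — take square root: d = √(2.697) ≈ 1.6422.

d(x, mu) = √(2.697) ≈ 1.6422


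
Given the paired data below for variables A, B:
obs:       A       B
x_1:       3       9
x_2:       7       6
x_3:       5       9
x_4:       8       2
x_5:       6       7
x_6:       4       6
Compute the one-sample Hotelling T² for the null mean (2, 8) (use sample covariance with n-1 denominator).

Step 1 — sample mean vector:
  mean(A) = (3 + 7 + 5 + 8 + 6 + 4) / 6 = 33/6 = 5.5
  mean(B) = (9 + 6 + 9 + 2 + 7 + 6) / 6 = 39/6 = 6.5
  x̄ = (5.5, 6.5),  deviation x̄ - mu_0 = (5.5, 6.5) - (2, 8) = (3.5, -1.5).

Step 2 — sample covariance matrix, S[i,j] = (1/(n-1)) · Σ_k (x_{k,i} - mean_i) · (x_{k,j} - mean_j), divisor n-1 = 5:
  S[A,A] = ((-2.5)·(-2.5) + (1.5)·(1.5) + (-0.5)·(-0.5) + (2.5)·(2.5) + (0.5)·(0.5) + (-1.5)·(-1.5)) / 5 = 17.5/5 = 3.5
  S[A,B] = ((-2.5)·(2.5) + (1.5)·(-0.5) + (-0.5)·(2.5) + (2.5)·(-4.5) + (0.5)·(0.5) + (-1.5)·(-0.5)) / 5 = -18.5/5 = -3.7
  S[B,B] = ((2.5)·(2.5) + (-0.5)·(-0.5) + (2.5)·(2.5) + (-4.5)·(-4.5) + (0.5)·(0.5) + (-0.5)·(-0.5)) / 5 = 33.5/5 = 6.7
  S = [[3.5, -3.7],
 [-3.7, 6.7]].

Step 3 — invert S. det(S) = 3.5·6.7 - (-3.7)² = 9.76.
  S^{-1} = (1/det) · [[d, -b], [-b, a]] = [[0.6865, 0.3791],
 [0.3791, 0.3586]].

Step 4 — quadratic form (x̄ - mu_0)^T · S^{-1} · (x̄ - mu_0):
  S^{-1} · (x̄ - mu_0) = (1.834, 0.7889),
  (x̄ - mu_0)^T · [...] = (3.5)·(1.834) + (-1.5)·(0.7889) = 5.2357.

Step 5 — scale by n: T² = 6 · 5.2357 = 31.4139.

T² ≈ 31.4139


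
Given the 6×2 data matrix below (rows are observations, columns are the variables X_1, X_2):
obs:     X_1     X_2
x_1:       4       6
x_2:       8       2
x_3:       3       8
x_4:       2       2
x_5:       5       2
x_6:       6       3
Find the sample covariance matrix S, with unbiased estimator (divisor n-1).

Step 1 — column means:
  mean(X_1) = (4 + 8 + 3 + 2 + 5 + 6) / 6 = 28/6 = 4.6667
  mean(X_2) = (6 + 2 + 8 + 2 + 2 + 3) / 6 = 23/6 = 3.8333

Step 2 — sample covariance S[i,j] = (1/(n-1)) · Σ_k (x_{k,i} - mean_i) · (x_{k,j} - mean_j), with n-1 = 5.
  S[X_1,X_1] = ((-0.6667)·(-0.6667) + (3.3333)·(3.3333) + (-1.6667)·(-1.6667) + (-2.6667)·(-2.6667) + (0.3333)·(0.3333) + (1.3333)·(1.3333)) / 5 = 23.3333/5 = 4.6667
  S[X_1,X_2] = ((-0.6667)·(2.1667) + (3.3333)·(-1.8333) + (-1.6667)·(4.1667) + (-2.6667)·(-1.8333) + (0.3333)·(-1.8333) + (1.3333)·(-0.8333)) / 5 = -11.3333/5 = -2.2667
  S[X_2,X_2] = ((2.1667)·(2.1667) + (-1.8333)·(-1.8333) + (4.1667)·(4.1667) + (-1.8333)·(-1.8333) + (-1.8333)·(-1.8333) + (-0.8333)·(-0.8333)) / 5 = 32.8333/5 = 6.5667

S is symmetric (S[j,i] = S[i,j]). Assembling:

S = [[4.6667, -2.2667],
 [-2.2667, 6.5667]]


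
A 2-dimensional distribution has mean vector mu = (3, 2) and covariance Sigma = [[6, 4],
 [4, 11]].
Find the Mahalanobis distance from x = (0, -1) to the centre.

Step 1 — centre the observation: (x - mu) = (-3, -3).

Step 2 — invert Sigma. det(Sigma) = 6·11 - (4)² = 50.
  Sigma^{-1} = (1/det) · [[d, -b], [-b, a]] = [[0.22, -0.08],
 [-0.08, 0.12]].

Step 3 — form the quadratic (x - mu)^T · Sigma^{-1} · (x - mu):
  Sigma^{-1} · (x - mu) = (-0.42, -0.12).
  (x - mu)^T · [Sigma^{-1} · (x - mu)] = (-3)·(-0.42) + (-3)·(-0.12) = 1.62.

Step 4 — take square root: d = √(1.62) ≈ 1.2728.

d(x, mu) = √(1.62) ≈ 1.2728


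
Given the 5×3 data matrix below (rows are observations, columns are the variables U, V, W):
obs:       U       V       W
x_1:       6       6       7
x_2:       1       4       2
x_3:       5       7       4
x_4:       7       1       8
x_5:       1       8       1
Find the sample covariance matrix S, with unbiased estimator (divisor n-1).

Step 1 — column means:
  mean(U) = (6 + 1 + 5 + 7 + 1) / 5 = 20/5 = 4
  mean(V) = (6 + 4 + 7 + 1 + 8) / 5 = 26/5 = 5.2
  mean(W) = (7 + 2 + 4 + 8 + 1) / 5 = 22/5 = 4.4

Step 2 — sample covariance S[i,j] = (1/(n-1)) · Σ_k (x_{k,i} - mean_i) · (x_{k,j} - mean_j), with n-1 = 4.
  S[U,U] = ((2)·(2) + (-3)·(-3) + (1)·(1) + (3)·(3) + (-3)·(-3)) / 4 = 32/4 = 8
  S[U,V] = ((2)·(0.8) + (-3)·(-1.2) + (1)·(1.8) + (3)·(-4.2) + (-3)·(2.8)) / 4 = -14/4 = -3.5
  S[U,W] = ((2)·(2.6) + (-3)·(-2.4) + (1)·(-0.4) + (3)·(3.6) + (-3)·(-3.4)) / 4 = 33/4 = 8.25
  S[V,V] = ((0.8)·(0.8) + (-1.2)·(-1.2) + (1.8)·(1.8) + (-4.2)·(-4.2) + (2.8)·(2.8)) / 4 = 30.8/4 = 7.7
  S[V,W] = ((0.8)·(2.6) + (-1.2)·(-2.4) + (1.8)·(-0.4) + (-4.2)·(3.6) + (2.8)·(-3.4)) / 4 = -20.4/4 = -5.1
  S[W,W] = ((2.6)·(2.6) + (-2.4)·(-2.4) + (-0.4)·(-0.4) + (3.6)·(3.6) + (-3.4)·(-3.4)) / 4 = 37.2/4 = 9.3

S is symmetric (S[j,i] = S[i,j]). Assembling:

S = [[8, -3.5, 8.25],
 [-3.5, 7.7, -5.1],
 [8.25, -5.1, 9.3]]


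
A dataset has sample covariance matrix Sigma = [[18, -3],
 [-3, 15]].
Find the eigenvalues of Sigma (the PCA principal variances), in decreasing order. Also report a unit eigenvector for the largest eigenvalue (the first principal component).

Step 1 — characteristic polynomial of 2×2 Sigma:
  det(Sigma - λI) = λ² - trace · λ + det = 0.
  trace = 18 + 15 = 33, det = 18·15 - (-3)² = 261.
Step 2 — discriminant:
  Δ = trace² - 4·det = 1089 - 1044 = 45.
Step 3 — eigenvalues:
  λ = (trace ± √Δ)/2 = (33 ± 6.7082)/2,
  λ_1 = 19.8541,  λ_2 = 13.1459.

Step 4 — unit eigenvector for λ_1: solve (Sigma - λ_1 I)v = 0. First row:
  (18 - 19.8541)·v_x + (-3)·v_y = 0, i.e. (-1.8541)·v_x + (-3)·v_y = 0,
  so v ∝ (b, λ_1 - a) = (-3, 1.8541); multiply by -1 so the first entry is positive: u = (3, -1.8541).
  ||u|| = √((3)² + (-1.8541)²) = √(12.4377) ≈ 3.5267,
  v_1 = u/||u|| ≈ (0.8507, -0.5257) (||v_1|| = 1).

λ_1 = 19.8541,  λ_2 = 13.1459;  v_1 ≈ (0.8507, -0.5257)


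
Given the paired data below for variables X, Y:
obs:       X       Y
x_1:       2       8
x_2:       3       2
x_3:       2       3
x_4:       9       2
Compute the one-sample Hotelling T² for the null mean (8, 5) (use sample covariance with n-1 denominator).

Step 1 — sample mean vector:
  mean(X) = (2 + 3 + 2 + 9) / 4 = 16/4 = 4
  mean(Y) = (8 + 2 + 3 + 2) / 4 = 15/4 = 3.75
  x̄ = (4, 3.75),  deviation x̄ - mu_0 = (4, 3.75) - (8, 5) = (-4, -1.25).

Step 2 — sample covariance matrix, S[i,j] = (1/(n-1)) · Σ_k (x_{k,i} - mean_i) · (x_{k,j} - mean_j), divisor n-1 = 3:
  S[X,X] = ((-2)·(-2) + (-1)·(-1) + (-2)·(-2) + (5)·(5)) / 3 = 34/3 = 11.3333
  S[X,Y] = ((-2)·(4.25) + (-1)·(-1.75) + (-2)·(-0.75) + (5)·(-1.75)) / 3 = -14/3 = -4.6667
  S[Y,Y] = ((4.25)·(4.25) + (-1.75)·(-1.75) + (-0.75)·(-0.75) + (-1.75)·(-1.75)) / 3 = 24.75/3 = 8.25
  S = [[11.3333, -4.6667],
 [-4.6667, 8.25]].

Step 3 — invert S. det(S) = 11.3333·8.25 - (-4.6667)² = 71.7222.
  S^{-1} = (1/det) · [[d, -b], [-b, a]] = [[0.115, 0.0651],
 [0.0651, 0.158]].

Step 4 — quadratic form (x̄ - mu_0)^T · S^{-1} · (x̄ - mu_0):
  S^{-1} · (x̄ - mu_0) = (-0.5414, -0.4578),
  (x̄ - mu_0)^T · [...] = (-4)·(-0.5414) + (-1.25)·(-0.4578) = 2.738.

Step 5 — scale by n: T² = 4 · 2.738 = 10.952.

T² ≈ 10.952


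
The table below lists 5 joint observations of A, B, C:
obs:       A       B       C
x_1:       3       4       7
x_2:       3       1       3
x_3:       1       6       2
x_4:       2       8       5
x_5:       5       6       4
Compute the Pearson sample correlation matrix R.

Step 1 — column means:
  mean(A) = (3 + 3 + 1 + 2 + 5) / 5 = 14/5 = 2.8
  mean(B) = (4 + 1 + 6 + 8 + 6) / 5 = 25/5 = 5
  mean(C) = (7 + 3 + 2 + 5 + 4) / 5 = 21/5 = 4.2

Step 2 — sample variances and covariances s[i,j] = (1/(n-1)) · Σ_k (x_{k,i} - mean_i) · (x_{k,j} - mean_j), with n-1 = 4:
  s[A,A] = ((0.2)·(0.2) + (0.2)·(0.2) + (-1.8)·(-1.8) + (-0.8)·(-0.8) + (2.2)·(2.2)) / 4 = 8.8/4 = 2.2
  s[A,B] = ((0.2)·(-1) + (0.2)·(-4) + (-1.8)·(1) + (-0.8)·(3) + (2.2)·(1)) / 4 = -3/4 = -0.75
  s[A,C] = ((0.2)·(2.8) + (0.2)·(-1.2) + (-1.8)·(-2.2) + (-0.8)·(0.8) + (2.2)·(-0.2)) / 4 = 3.2/4 = 0.8
  s[B,B] = ((-1)·(-1) + (-4)·(-4) + (1)·(1) + (3)·(3) + (1)·(1)) / 4 = 28/4 = 7
  s[B,C] = ((-1)·(2.8) + (-4)·(-1.2) + (1)·(-2.2) + (3)·(0.8) + (1)·(-0.2)) / 4 = 2/4 = 0.5
  s[C,C] = ((2.8)·(2.8) + (-1.2)·(-1.2) + (-2.2)·(-2.2) + (0.8)·(0.8) + (-0.2)·(-0.2)) / 4 = 14.8/4 = 3.7
  Sample standard deviations s_i = √(s[i,i]):
  s(A) = √(2.2) = 1.4832
  s(B) = √(7) = 2.6458
  s(C) = √(3.7) = 1.9235

Step 3 — r_{ij} = s_{ij} / (s_i · s_j):
  r[A,A] = 1 (diagonal).
  r[A,B] = -0.75 / (1.4832 · 2.6458) = -0.75 / 3.9243 = -0.1911
  r[A,C] = 0.8 / (1.4832 · 1.9235) = 0.8 / 2.8531 = 0.2804
  r[B,B] = 1 (diagonal).
  r[B,C] = 0.5 / (2.6458 · 1.9235) = 0.5 / 5.0892 = 0.0982
  r[C,C] = 1 (diagonal).

R is symmetric with unit diagonal. Assembling:

R = [[1, -0.1911, 0.2804],
 [-0.1911, 1, 0.0982],
 [0.2804, 0.0982, 1]]
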